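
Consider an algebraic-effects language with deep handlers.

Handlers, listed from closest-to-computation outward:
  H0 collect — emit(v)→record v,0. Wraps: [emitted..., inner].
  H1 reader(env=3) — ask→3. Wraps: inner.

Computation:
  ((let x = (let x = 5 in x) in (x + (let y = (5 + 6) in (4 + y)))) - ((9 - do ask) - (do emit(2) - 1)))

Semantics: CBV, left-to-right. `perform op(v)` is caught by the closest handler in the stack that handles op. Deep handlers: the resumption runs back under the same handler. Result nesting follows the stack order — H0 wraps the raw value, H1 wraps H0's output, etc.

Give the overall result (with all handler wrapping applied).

Answer: [2, 13]

Evaluation trace:
ask @ H1 ⇒ 3
emit(2) @ H0 ⇒ out+=2
H0 returns [2, 13]
H1 returns [2, 13]
= [2, 13]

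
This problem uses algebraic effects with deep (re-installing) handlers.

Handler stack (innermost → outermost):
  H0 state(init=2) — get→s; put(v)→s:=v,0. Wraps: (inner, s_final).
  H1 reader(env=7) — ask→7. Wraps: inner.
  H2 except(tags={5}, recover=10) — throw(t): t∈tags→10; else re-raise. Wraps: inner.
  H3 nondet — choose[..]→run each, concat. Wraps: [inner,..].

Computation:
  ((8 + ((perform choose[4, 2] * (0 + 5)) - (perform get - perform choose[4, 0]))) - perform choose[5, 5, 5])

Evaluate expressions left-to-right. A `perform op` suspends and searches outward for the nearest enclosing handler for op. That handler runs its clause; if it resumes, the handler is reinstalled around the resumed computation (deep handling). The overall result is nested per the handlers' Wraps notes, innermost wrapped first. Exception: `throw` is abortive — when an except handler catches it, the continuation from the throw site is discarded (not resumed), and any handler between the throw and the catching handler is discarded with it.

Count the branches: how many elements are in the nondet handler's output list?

Step-by-step:
choose[4, 2] @ H3
  branch[0] choose=4:
    get @ H0 ⇒ 2
    choose[4, 0] @ H3
      branch[0] choose=4:
        choose[5, 5, 5] @ H3
          branch[0] choose=5:
            H0 returns (25, 2)
            H1 returns (25, 2)
            H2 returns (25, 2)
            H3 returns [(25, 2)]
          branch[1] choose=5:
            H0 returns (25, 2)
            H1 returns (25, 2)
            H2 returns (25, 2)
            H3 returns [(25, 2)]
          branch[2] choose=5:
            H0 returns (25, 2)
            H1 returns (25, 2)
            H2 returns (25, 2)
            H3 returns [(25, 2)]
      branch[1] choose=0:
        choose[5, 5, 5] @ H3
          branch[0] choose=5:
            H0 returns (21, 2)
            H1 returns (21, 2)
            H2 returns (21, 2)
            H3 returns [(21, 2)]
          branch[1] choose=5:
            H0 returns (21, 2)
            H1 returns (21, 2)
            H2 returns (21, 2)
            H3 returns [(21, 2)]
          branch[2] choose=5:
            H0 returns (21, 2)
            H1 returns (21, 2)
            H2 returns (21, 2)
            H3 returns [(21, 2)]
  branch[1] choose=2:
    get @ H0 ⇒ 2
    choose[4, 0] @ H3
      branch[0] choose=4:
        choose[5, 5, 5] @ H3
          branch[0] choose=5:
            H0 returns (15, 2)
            H1 returns (15, 2)
            H2 returns (15, 2)
            H3 returns [(15, 2)]
          branch[1] choose=5:
            H0 returns (15, 2)
            H1 returns (15, 2)
            H2 returns (15, 2)
            H3 returns [(15, 2)]
          branch[2] choose=5:
            H0 returns (15, 2)
            H1 returns (15, 2)
            H2 returns (15, 2)
            H3 returns [(15, 2)]
      branch[1] choose=0:
        choose[5, 5, 5] @ H3
          branch[0] choose=5:
            H0 returns (11, 2)
            H1 returns (11, 2)
            H2 returns (11, 2)
            H3 returns [(11, 2)]
          branch[1] choose=5:
            H0 returns (11, 2)
            H1 returns (11, 2)
            H2 returns (11, 2)
            H3 returns [(11, 2)]
          branch[2] choose=5:
            H0 returns (11, 2)
            H1 returns (11, 2)
            H2 returns (11, 2)
            H3 returns [(11, 2)]
= [(25, 2), (25, 2), (25, 2), (21, 2), (21, 2), (21, 2), (15, 2), (15, 2), (15, 2), (11, 2), (11, 2), (11, 2)]

Answer: 12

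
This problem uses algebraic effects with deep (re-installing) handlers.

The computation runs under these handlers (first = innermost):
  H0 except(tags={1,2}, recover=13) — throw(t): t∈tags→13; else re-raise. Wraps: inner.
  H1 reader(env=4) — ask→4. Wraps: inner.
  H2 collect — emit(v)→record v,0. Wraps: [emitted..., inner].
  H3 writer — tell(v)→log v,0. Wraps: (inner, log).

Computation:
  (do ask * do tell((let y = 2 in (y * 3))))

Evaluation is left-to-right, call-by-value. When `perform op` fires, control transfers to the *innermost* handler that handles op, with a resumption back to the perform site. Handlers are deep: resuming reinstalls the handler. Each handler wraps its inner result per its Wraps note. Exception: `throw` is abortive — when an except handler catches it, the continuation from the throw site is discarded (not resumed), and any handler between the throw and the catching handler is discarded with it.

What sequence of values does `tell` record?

Step-by-step:
ask @ H1 ⇒ 4
tell(6) @ H3 ⇒ log+=6
H0 returns 0
H1 returns 0
H2 returns [0]
H3 returns ([0], (6))
= ([0], (6))

Answer: (6)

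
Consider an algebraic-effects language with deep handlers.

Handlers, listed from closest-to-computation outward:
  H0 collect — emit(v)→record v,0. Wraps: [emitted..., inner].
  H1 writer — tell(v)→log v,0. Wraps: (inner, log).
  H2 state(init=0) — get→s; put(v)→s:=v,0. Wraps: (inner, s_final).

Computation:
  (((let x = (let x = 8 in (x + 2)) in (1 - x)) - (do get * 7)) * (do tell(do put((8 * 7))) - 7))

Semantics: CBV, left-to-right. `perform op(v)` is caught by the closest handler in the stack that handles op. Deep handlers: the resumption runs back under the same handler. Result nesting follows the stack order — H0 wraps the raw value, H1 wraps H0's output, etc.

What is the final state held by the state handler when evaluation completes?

Working:
get @ H2 ⇒ 0
put(56) @ H2 ⇒ s:=56
tell(0) @ H1 ⇒ log+=0
H0 returns [63]
H1 returns ([63], (0))
H2 returns (([63], (0)), 56)
= (([63], (0)), 56)

Answer: 56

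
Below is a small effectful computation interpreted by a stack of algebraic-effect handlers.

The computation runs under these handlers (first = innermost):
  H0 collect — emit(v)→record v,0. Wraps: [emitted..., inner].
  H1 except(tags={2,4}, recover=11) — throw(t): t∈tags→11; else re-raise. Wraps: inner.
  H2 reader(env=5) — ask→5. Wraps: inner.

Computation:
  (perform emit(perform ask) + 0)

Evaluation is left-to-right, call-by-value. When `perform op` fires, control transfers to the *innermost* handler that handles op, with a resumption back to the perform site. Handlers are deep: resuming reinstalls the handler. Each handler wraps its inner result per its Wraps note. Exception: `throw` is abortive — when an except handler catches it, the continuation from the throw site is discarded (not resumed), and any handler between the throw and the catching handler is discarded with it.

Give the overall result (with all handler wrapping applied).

Answer: [5, 0]

Evaluation trace:
ask @ H2 ⇒ 5
emit(5) @ H0 ⇒ out+=5
H0 returns [5, 0]
H1 returns [5, 0]
H2 returns [5, 0]
= [5, 0]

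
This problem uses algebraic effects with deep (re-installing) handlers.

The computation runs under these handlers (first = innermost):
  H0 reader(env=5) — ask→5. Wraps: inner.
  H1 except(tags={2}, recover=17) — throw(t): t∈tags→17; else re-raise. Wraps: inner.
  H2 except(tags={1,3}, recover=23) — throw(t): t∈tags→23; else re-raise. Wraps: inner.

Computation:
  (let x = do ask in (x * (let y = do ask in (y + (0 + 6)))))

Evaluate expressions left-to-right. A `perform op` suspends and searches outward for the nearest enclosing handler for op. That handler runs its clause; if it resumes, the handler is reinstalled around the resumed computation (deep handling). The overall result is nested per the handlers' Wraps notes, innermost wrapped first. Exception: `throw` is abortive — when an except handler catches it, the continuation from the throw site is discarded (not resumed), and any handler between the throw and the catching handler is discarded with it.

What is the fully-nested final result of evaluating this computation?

Working:
ask @ H0 ⇒ 5
ask @ H0 ⇒ 5
H0 returns 55
H1 returns 55
H2 returns 55
= 55

Answer: 55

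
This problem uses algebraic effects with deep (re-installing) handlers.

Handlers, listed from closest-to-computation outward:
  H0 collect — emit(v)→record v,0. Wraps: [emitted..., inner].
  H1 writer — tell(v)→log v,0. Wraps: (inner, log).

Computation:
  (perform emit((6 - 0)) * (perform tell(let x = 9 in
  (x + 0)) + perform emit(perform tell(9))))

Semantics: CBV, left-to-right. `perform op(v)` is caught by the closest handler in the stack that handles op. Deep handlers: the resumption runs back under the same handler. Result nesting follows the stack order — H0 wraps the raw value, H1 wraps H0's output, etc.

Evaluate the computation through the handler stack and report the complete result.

Answer: ([6, 0, 0], (9, 9))

Step-by-step:
emit(6) @ H0 ⇒ out+=6
tell(9) @ H1 ⇒ log+=9
tell(9) @ H1 ⇒ log+=9
emit(0) @ H0 ⇒ out+=0
H0 returns [6, 0, 0]
H1 returns ([6, 0, 0], (9, 9))
= ([6, 0, 0], (9, 9))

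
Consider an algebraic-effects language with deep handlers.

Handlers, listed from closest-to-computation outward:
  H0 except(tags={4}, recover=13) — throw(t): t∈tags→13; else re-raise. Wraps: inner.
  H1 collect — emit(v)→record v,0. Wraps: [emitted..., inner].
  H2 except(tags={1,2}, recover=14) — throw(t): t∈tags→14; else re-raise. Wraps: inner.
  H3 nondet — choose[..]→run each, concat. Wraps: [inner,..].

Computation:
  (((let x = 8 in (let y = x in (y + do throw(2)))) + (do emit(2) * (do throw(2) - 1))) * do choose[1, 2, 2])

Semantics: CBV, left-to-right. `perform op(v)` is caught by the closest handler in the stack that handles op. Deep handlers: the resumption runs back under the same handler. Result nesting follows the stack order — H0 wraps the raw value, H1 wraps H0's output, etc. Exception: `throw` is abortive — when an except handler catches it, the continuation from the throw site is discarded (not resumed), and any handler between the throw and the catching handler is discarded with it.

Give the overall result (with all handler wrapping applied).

Working:
throw(2) @ H0 re-raised
throw(2) @ H2 caught ⇒ 14
H3 returns [14]
= [14]

Answer: [14]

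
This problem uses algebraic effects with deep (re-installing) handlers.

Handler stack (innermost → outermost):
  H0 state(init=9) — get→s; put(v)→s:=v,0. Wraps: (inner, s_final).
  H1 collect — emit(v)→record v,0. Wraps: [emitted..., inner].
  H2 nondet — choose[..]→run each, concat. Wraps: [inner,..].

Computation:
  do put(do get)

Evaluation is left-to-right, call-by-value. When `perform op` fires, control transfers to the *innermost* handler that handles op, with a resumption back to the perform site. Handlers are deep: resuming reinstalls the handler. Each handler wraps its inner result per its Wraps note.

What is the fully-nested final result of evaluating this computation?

Step-by-step:
get @ H0 ⇒ 9
put(9) @ H0 ⇒ s:=9
H0 returns (0, 9)
H1 returns [(0, 9)]
H2 returns [[(0, 9)]]
= [[(0, 9)]]

Answer: [[(0, 9)]]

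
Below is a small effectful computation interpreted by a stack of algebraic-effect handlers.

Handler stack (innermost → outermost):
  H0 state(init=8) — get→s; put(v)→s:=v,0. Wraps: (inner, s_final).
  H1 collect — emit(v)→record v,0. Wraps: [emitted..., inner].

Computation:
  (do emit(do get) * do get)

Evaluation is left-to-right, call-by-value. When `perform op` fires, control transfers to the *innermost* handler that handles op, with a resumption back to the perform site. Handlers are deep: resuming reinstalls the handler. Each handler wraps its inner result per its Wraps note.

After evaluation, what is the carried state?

Step-by-step:
get @ H0 ⇒ 8
emit(8) @ H1 ⇒ out+=8
get @ H0 ⇒ 8
H0 returns (0, 8)
H1 returns [8, (0, 8)]
= [8, (0, 8)]

Answer: 8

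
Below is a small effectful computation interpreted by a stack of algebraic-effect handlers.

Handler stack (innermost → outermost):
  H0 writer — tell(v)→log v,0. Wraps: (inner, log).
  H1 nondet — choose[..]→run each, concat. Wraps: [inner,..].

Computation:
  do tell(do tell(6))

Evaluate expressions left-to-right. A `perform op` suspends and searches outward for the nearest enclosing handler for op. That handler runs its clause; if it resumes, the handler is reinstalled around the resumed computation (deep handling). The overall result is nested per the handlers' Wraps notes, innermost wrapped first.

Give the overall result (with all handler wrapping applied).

Answer: [(0, (6, 0))]

Evaluation trace:
tell(6) @ H0 ⇒ log+=6
tell(0) @ H0 ⇒ log+=0
H0 returns (0, (6, 0))
H1 returns [(0, (6, 0))]
= [(0, (6, 0))]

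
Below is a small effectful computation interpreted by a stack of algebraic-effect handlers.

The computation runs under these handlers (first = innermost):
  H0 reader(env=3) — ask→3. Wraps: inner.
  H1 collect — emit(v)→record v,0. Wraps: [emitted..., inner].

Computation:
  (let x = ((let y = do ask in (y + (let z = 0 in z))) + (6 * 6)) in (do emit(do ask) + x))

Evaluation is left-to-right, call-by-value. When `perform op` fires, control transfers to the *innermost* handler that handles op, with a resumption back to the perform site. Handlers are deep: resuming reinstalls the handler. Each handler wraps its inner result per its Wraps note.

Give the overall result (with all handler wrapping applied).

Answer: [3, 39]

Working:
ask @ H0 ⇒ 3
ask @ H0 ⇒ 3
emit(3) @ H1 ⇒ out+=3
H0 returns 39
H1 returns [3, 39]
= [3, 39]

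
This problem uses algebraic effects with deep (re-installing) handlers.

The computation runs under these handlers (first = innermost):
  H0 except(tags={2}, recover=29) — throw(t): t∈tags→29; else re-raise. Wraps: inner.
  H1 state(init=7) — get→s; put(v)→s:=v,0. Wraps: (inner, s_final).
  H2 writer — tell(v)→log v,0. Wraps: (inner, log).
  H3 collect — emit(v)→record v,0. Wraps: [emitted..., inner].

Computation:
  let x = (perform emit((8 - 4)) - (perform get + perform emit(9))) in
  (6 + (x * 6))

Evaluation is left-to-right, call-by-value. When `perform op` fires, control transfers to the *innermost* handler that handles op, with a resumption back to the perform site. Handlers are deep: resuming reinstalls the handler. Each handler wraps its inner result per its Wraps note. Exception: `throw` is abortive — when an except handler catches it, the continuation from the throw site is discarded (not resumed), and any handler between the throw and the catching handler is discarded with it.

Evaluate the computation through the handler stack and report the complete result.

Answer: [4, 9, ((-36, 7), ())]

Working:
emit(4) @ H3 ⇒ out+=4
get @ H1 ⇒ 7
emit(9) @ H3 ⇒ out+=9
H0 returns -36
H1 returns (-36, 7)
H2 returns ((-36, 7), ())
H3 returns [4, 9, ((-36, 7), ())]
= [4, 9, ((-36, 7), ())]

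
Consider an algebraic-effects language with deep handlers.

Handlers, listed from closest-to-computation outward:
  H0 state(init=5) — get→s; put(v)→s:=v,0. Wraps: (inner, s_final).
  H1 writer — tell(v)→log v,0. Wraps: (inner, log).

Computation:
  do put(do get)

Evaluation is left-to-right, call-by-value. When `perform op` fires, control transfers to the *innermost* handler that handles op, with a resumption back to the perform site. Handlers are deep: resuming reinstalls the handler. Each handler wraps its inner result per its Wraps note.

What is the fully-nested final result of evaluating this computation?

Answer: ((0, 5), ())

Evaluation trace:
get @ H0 ⇒ 5
put(5) @ H0 ⇒ s:=5
H0 returns (0, 5)
H1 returns ((0, 5), ())
= ((0, 5), ())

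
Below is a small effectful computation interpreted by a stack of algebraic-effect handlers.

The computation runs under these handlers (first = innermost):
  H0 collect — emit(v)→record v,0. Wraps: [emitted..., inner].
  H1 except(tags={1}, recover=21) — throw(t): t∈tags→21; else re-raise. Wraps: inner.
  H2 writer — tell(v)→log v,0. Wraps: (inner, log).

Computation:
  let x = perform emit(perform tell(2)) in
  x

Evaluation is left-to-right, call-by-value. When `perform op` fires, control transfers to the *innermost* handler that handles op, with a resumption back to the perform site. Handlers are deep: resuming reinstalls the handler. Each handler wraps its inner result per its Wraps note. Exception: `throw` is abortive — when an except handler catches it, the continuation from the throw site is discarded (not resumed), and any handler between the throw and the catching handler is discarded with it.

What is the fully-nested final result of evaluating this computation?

Step-by-step:
tell(2) @ H2 ⇒ log+=2
emit(0) @ H0 ⇒ out+=0
H0 returns [0, 0]
H1 returns [0, 0]
H2 returns ([0, 0], (2))
= ([0, 0], (2))

Answer: ([0, 0], (2))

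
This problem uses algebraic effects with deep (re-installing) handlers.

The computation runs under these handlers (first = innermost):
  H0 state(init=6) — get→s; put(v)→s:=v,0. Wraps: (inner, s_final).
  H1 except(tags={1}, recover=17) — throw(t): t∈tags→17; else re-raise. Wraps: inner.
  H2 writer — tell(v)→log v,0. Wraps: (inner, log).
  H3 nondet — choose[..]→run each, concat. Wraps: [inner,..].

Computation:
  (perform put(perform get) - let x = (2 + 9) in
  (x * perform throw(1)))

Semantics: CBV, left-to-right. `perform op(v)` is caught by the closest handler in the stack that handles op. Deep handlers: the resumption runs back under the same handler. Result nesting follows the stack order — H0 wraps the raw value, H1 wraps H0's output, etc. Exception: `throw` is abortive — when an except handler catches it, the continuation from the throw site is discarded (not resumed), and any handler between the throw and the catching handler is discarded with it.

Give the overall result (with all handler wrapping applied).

Step-by-step:
get @ H0 ⇒ 6
put(6) @ H0 ⇒ s:=6
throw(1) @ H1 caught ⇒ 17
H2 returns (17, ())
H3 returns [(17, ())]
= [(17, ())]

Answer: [(17, ())]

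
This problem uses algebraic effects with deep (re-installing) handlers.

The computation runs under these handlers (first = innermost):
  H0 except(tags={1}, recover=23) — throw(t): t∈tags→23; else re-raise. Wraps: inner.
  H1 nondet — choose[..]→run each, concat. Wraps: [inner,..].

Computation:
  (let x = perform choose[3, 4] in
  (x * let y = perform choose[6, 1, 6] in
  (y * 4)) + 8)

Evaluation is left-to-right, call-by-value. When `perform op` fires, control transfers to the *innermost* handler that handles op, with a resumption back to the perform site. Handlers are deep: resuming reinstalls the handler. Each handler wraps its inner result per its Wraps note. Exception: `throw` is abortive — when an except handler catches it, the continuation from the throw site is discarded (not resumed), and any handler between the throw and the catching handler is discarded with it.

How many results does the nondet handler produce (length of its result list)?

Answer: 6

Working:
choose[3, 4] @ H1
  branch[0] choose=3:
    choose[6, 1, 6] @ H1
      branch[0] choose=6:
        H0 returns 80
        H1 returns [80]
      branch[1] choose=1:
        H0 returns 20
        H1 returns [20]
      branch[2] choose=6:
        H0 returns 80
        H1 returns [80]
  branch[1] choose=4:
    choose[6, 1, 6] @ H1
      branch[0] choose=6:
        H0 returns 104
        H1 returns [104]
      branch[1] choose=1:
        H0 returns 24
        H1 returns [24]
      branch[2] choose=6:
        H0 returns 104
        H1 returns [104]
= [80, 20, 80, 104, 24, 104]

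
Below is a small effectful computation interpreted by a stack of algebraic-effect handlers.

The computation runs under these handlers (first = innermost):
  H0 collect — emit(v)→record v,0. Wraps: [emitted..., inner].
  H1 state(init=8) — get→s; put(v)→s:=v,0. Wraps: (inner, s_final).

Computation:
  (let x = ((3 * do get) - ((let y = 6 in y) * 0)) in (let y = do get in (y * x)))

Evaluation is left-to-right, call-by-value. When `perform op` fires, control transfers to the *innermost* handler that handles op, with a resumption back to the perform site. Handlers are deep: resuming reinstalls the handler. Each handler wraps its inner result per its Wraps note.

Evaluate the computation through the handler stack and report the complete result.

Answer: ([192], 8)

Working:
get @ H1 ⇒ 8
get @ H1 ⇒ 8
H0 returns [192]
H1 returns ([192], 8)
= ([192], 8)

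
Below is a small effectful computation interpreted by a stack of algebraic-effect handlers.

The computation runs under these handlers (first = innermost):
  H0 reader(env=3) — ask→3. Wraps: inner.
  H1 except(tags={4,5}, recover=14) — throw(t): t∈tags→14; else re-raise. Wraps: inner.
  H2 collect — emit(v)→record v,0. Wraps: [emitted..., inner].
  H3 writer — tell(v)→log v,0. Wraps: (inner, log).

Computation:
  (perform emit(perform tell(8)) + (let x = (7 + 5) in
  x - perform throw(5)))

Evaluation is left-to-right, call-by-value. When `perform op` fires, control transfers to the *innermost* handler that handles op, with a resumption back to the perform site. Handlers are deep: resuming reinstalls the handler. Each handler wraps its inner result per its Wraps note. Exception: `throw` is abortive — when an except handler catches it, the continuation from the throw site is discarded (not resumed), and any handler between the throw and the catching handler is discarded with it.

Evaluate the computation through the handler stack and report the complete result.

Working:
tell(8) @ H3 ⇒ log+=8
emit(0) @ H2 ⇒ out+=0
throw(5) @ H1 caught ⇒ 14
H2 returns [0, 14]
H3 returns ([0, 14], (8))
= ([0, 14], (8))

Answer: ([0, 14], (8))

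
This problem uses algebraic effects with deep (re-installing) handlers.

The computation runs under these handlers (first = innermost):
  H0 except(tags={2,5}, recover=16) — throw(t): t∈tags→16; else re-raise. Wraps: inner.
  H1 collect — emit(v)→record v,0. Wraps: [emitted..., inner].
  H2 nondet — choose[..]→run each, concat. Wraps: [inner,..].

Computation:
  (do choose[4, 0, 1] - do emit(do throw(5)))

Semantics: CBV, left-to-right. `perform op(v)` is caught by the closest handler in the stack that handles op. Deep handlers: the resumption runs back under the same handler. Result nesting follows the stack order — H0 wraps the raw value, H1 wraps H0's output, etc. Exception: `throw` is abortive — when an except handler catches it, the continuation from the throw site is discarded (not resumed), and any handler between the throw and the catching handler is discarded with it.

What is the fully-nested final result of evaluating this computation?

Answer: [[16], [16], [16]]

Step-by-step:
choose[4, 0, 1] @ H2
  branch[0] choose=4:
    throw(5) @ H0 caught ⇒ 16
    H1 returns [16]
    H2 returns [[16]]
  branch[1] choose=0:
    throw(5) @ H0 caught ⇒ 16
    H1 returns [16]
    H2 returns [[16]]
  branch[2] choose=1:
    throw(5) @ H0 caught ⇒ 16
    H1 returns [16]
    H2 returns [[16]]
= [[16], [16], [16]]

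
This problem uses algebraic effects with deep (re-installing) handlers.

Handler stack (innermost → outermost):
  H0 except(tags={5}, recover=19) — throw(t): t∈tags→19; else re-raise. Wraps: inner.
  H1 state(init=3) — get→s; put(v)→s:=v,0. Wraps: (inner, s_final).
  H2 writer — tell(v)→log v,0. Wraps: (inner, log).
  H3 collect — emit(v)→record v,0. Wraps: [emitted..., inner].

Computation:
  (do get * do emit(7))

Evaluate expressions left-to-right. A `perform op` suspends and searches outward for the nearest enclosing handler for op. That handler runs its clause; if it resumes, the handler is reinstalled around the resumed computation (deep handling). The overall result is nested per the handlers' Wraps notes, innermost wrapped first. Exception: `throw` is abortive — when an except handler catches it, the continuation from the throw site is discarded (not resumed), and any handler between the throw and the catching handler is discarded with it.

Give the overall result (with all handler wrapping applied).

Answer: [7, ((0, 3), ())]

Working:
get @ H1 ⇒ 3
emit(7) @ H3 ⇒ out+=7
H0 returns 0
H1 returns (0, 3)
H2 returns ((0, 3), ())
H3 returns [7, ((0, 3), ())]
= [7, ((0, 3), ())]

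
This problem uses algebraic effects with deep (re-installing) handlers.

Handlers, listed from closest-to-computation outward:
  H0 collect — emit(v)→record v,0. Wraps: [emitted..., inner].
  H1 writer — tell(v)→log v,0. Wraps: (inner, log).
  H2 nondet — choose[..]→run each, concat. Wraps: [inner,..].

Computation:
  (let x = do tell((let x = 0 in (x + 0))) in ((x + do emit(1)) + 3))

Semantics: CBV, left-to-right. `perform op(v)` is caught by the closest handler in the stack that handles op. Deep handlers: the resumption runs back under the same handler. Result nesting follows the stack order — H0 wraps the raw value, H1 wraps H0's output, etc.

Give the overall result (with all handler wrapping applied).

Answer: [([1, 3], (0))]

Working:
tell(0) @ H1 ⇒ log+=0
emit(1) @ H0 ⇒ out+=1
H0 returns [1, 3]
H1 returns ([1, 3], (0))
H2 returns [([1, 3], (0))]
= [([1, 3], (0))]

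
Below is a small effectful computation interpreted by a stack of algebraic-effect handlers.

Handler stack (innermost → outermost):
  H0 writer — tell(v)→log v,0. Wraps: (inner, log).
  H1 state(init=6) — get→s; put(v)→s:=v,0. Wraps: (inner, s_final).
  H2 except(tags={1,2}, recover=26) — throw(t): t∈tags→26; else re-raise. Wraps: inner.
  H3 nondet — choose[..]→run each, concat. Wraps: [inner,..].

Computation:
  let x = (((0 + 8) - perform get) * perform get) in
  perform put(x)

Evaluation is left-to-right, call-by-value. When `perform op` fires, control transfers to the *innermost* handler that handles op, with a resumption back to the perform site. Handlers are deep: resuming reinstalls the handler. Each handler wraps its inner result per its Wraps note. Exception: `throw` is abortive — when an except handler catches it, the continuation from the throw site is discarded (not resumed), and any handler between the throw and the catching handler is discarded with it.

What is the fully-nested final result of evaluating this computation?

Working:
get @ H1 ⇒ 6
get @ H1 ⇒ 6
put(12) @ H1 ⇒ s:=12
H0 returns (0, ())
H1 returns ((0, ()), 12)
H2 returns ((0, ()), 12)
H3 returns [((0, ()), 12)]
= [((0, ()), 12)]

Answer: [((0, ()), 12)]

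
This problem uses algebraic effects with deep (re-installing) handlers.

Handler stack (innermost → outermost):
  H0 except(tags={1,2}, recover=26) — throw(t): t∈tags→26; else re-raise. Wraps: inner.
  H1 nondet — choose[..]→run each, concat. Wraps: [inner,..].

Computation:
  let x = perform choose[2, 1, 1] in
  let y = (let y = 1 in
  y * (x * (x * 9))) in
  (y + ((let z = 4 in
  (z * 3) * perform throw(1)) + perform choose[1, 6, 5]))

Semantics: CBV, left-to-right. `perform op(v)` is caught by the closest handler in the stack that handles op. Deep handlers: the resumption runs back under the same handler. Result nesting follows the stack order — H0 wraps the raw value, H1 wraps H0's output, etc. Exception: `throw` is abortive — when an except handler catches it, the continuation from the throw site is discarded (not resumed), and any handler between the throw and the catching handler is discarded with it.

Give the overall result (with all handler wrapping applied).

Step-by-step:
choose[2, 1, 1] @ H1
  branch[0] choose=2:
    throw(1) @ H0 caught ⇒ 26
    H1 returns [26]
  branch[1] choose=1:
    throw(1) @ H0 caught ⇒ 26
    H1 returns [26]
  branch[2] choose=1:
    throw(1) @ H0 caught ⇒ 26
    H1 returns [26]
= [26, 26, 26]

Answer: [26, 26, 26]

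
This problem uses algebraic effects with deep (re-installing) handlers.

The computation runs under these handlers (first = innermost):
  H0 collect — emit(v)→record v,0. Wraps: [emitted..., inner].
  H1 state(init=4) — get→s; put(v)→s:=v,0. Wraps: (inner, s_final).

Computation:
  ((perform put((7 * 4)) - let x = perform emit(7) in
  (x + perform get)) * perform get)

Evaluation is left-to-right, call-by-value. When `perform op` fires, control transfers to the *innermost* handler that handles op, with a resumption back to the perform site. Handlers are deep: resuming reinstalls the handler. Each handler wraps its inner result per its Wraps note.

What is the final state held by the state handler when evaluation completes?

Answer: 28

Evaluation trace:
put(28) @ H1 ⇒ s:=28
emit(7) @ H0 ⇒ out+=7
get @ H1 ⇒ 28
get @ H1 ⇒ 28
H0 returns [7, -784]
H1 returns ([7, -784], 28)
= ([7, -784], 28)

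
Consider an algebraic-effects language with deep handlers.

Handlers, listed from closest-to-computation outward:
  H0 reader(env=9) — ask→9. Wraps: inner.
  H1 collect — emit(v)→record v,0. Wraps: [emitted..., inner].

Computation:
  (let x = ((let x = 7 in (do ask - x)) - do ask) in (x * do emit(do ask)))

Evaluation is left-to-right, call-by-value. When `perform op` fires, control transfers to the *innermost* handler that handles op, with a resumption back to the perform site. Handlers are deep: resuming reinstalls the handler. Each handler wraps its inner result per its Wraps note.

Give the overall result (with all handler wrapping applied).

Answer: [9, 0]

Step-by-step:
ask @ H0 ⇒ 9
ask @ H0 ⇒ 9
ask @ H0 ⇒ 9
emit(9) @ H1 ⇒ out+=9
H0 returns 0
H1 returns [9, 0]
= [9, 0]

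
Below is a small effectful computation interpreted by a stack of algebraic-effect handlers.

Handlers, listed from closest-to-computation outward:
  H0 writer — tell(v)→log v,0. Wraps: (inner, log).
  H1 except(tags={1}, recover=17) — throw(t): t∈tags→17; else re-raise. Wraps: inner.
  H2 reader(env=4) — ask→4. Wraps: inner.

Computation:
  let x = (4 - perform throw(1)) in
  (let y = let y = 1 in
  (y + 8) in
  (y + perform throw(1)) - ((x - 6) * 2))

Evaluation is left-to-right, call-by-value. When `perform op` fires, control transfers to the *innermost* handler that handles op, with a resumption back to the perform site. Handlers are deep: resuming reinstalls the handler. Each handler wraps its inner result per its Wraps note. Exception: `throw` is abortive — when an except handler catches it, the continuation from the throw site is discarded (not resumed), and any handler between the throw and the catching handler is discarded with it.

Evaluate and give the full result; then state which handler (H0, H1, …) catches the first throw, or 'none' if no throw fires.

Step-by-step:
throw(1) @ H1 caught ⇒ 17
H2 returns 17
= 17

Answer: 17 ; first throw caught by: H1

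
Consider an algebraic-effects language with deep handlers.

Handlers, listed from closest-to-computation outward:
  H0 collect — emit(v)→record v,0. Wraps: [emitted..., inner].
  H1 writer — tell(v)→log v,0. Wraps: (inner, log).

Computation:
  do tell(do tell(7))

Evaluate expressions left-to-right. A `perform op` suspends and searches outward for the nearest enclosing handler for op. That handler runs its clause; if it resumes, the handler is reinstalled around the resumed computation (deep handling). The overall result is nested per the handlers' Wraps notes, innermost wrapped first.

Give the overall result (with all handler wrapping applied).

Answer: ([0], (7, 0))

Working:
tell(7) @ H1 ⇒ log+=7
tell(0) @ H1 ⇒ log+=0
H0 returns [0]
H1 returns ([0], (7, 0))
= ([0], (7, 0))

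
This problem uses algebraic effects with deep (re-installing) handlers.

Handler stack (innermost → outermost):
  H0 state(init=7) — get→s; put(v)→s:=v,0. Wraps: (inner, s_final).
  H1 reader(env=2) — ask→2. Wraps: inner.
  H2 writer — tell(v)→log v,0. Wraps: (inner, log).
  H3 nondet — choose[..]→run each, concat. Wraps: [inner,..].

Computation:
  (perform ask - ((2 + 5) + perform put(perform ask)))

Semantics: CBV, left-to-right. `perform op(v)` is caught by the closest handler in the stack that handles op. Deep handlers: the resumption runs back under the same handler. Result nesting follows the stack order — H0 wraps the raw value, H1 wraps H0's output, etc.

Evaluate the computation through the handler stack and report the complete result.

Step-by-step:
ask @ H1 ⇒ 2
ask @ H1 ⇒ 2
put(2) @ H0 ⇒ s:=2
H0 returns (-5, 2)
H1 returns (-5, 2)
H2 returns ((-5, 2), ())
H3 returns [((-5, 2), ())]
= [((-5, 2), ())]

Answer: [((-5, 2), ())]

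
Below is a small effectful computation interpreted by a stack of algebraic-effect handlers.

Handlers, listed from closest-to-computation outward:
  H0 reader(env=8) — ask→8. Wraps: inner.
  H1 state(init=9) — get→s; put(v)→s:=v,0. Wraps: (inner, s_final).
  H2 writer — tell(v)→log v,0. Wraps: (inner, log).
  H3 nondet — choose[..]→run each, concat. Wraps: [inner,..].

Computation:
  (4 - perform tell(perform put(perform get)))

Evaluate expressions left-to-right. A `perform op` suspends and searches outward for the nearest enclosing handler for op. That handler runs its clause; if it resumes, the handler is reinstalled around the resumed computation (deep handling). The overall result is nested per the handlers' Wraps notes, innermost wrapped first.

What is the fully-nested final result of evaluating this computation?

Answer: [((4, 9), (0))]

Evaluation trace:
get @ H1 ⇒ 9
put(9) @ H1 ⇒ s:=9
tell(0) @ H2 ⇒ log+=0
H0 returns 4
H1 returns (4, 9)
H2 returns ((4, 9), (0))
H3 returns [((4, 9), (0))]
= [((4, 9), (0))]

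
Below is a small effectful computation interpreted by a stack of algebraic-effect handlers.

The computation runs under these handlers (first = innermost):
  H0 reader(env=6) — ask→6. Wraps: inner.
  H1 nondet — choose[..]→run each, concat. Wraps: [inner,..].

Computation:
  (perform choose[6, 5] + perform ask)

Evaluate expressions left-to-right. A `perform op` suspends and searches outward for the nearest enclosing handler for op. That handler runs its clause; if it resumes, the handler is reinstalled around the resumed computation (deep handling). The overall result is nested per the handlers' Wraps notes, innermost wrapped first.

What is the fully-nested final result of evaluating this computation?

Answer: [12, 11]

Step-by-step:
choose[6, 5] @ H1
  branch[0] choose=6:
    ask @ H0 ⇒ 6
    H0 returns 12
    H1 returns [12]
  branch[1] choose=5:
    ask @ H0 ⇒ 6
    H0 returns 11
    H1 returns [11]
= [12, 11]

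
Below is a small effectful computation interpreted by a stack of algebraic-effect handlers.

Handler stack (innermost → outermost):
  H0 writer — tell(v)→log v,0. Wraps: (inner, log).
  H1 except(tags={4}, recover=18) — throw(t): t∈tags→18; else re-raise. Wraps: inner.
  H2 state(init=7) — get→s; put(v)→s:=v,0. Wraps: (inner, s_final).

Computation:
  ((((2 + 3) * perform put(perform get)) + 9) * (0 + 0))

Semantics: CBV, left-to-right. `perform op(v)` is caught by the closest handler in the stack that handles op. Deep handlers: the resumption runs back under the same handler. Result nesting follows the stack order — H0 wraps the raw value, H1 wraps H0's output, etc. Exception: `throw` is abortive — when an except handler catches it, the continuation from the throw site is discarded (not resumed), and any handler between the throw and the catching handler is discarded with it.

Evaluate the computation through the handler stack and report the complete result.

Step-by-step:
get @ H2 ⇒ 7
put(7) @ H2 ⇒ s:=7
H0 returns (0, ())
H1 returns (0, ())
H2 returns ((0, ()), 7)
= ((0, ()), 7)

Answer: ((0, ()), 7)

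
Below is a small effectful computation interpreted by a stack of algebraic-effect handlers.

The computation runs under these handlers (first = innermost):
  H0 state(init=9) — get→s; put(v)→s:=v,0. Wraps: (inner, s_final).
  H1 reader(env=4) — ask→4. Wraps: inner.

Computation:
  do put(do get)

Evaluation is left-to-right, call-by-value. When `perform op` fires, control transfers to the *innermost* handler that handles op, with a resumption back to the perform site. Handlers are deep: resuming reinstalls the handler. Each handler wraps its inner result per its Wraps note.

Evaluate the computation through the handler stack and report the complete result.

Evaluation trace:
get @ H0 ⇒ 9
put(9) @ H0 ⇒ s:=9
H0 returns (0, 9)
H1 returns (0, 9)
= (0, 9)

Answer: (0, 9)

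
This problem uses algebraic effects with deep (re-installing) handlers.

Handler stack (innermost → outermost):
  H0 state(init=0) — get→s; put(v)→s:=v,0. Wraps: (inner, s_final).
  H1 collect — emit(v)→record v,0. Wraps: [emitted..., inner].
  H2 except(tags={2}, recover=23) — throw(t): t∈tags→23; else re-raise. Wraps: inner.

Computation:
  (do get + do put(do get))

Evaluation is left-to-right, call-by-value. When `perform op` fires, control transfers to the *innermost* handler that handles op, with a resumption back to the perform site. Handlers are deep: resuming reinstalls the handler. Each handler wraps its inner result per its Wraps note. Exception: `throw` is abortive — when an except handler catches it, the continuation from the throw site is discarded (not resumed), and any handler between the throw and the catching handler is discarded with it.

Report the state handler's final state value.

Step-by-step:
get @ H0 ⇒ 0
get @ H0 ⇒ 0
put(0) @ H0 ⇒ s:=0
H0 returns (0, 0)
H1 returns [(0, 0)]
H2 returns [(0, 0)]
= [(0, 0)]

Answer: 0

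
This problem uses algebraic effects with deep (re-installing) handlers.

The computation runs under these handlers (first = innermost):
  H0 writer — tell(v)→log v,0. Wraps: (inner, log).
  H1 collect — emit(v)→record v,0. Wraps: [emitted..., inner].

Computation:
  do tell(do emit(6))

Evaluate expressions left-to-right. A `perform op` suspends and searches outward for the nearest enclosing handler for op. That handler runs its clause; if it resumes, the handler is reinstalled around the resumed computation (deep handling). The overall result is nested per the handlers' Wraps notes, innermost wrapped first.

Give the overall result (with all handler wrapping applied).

Answer: [6, (0, (0))]

Evaluation trace:
emit(6) @ H1 ⇒ out+=6
tell(0) @ H0 ⇒ log+=0
H0 returns (0, (0))
H1 returns [6, (0, (0))]
= [6, (0, (0))]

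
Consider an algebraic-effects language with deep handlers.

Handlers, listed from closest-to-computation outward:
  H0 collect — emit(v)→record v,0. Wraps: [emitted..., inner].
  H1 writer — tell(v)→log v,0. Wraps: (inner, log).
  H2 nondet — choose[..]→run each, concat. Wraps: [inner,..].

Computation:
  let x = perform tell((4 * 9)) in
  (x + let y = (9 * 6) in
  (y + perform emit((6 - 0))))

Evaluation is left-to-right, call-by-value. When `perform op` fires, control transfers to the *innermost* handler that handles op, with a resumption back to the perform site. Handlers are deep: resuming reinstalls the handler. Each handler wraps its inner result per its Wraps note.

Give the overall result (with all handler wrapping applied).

Working:
tell(36) @ H1 ⇒ log+=36
emit(6) @ H0 ⇒ out+=6
H0 returns [6, 54]
H1 returns ([6, 54], (36))
H2 returns [([6, 54], (36))]
= [([6, 54], (36))]

Answer: [([6, 54], (36))]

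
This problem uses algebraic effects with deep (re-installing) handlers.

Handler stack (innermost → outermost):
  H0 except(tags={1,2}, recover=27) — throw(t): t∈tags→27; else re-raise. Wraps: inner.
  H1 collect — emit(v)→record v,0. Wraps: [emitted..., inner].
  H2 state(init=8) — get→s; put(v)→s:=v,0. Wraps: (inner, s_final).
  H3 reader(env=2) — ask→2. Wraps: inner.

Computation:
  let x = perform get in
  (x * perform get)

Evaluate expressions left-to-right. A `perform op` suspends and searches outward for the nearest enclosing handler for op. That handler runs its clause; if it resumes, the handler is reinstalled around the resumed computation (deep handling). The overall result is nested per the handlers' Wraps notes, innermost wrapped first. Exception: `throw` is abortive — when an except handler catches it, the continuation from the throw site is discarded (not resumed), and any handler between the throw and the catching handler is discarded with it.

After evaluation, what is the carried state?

Working:
get @ H2 ⇒ 8
get @ H2 ⇒ 8
H0 returns 64
H1 returns [64]
H2 returns ([64], 8)
H3 returns ([64], 8)
= ([64], 8)

Answer: 8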